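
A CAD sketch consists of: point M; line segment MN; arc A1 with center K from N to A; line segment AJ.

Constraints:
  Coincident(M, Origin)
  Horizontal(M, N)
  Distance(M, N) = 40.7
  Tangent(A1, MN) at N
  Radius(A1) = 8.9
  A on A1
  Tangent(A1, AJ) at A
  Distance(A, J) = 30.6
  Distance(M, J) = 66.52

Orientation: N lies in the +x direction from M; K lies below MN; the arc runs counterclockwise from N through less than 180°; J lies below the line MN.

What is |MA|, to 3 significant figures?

37.3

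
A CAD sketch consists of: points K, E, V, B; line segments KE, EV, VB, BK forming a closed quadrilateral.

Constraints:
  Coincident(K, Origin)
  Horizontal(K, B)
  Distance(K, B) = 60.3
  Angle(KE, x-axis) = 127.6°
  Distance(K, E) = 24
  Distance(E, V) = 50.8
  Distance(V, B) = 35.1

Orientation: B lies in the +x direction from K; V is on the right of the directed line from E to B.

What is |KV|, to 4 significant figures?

28.72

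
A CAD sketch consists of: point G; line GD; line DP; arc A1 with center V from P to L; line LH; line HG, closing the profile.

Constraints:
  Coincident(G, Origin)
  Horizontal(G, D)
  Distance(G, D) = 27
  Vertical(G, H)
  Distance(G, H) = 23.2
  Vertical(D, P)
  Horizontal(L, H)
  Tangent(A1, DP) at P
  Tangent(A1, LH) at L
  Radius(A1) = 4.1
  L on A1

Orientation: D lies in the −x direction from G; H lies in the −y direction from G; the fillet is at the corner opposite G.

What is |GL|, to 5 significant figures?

32.598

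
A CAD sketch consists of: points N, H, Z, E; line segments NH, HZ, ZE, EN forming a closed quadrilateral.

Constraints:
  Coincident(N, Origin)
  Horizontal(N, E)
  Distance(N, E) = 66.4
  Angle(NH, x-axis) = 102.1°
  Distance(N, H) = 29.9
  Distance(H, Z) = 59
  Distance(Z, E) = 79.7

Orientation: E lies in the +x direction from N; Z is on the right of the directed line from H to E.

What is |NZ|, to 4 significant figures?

30.69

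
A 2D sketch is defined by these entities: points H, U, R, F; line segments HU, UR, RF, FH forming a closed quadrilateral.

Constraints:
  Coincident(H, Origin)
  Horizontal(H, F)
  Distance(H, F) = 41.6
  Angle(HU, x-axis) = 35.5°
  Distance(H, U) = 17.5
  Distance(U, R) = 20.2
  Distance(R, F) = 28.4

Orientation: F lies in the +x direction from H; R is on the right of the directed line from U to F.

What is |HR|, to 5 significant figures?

18.063

Checks: |UR| = 20.20 ✓; |RF| = 28.40 ✓.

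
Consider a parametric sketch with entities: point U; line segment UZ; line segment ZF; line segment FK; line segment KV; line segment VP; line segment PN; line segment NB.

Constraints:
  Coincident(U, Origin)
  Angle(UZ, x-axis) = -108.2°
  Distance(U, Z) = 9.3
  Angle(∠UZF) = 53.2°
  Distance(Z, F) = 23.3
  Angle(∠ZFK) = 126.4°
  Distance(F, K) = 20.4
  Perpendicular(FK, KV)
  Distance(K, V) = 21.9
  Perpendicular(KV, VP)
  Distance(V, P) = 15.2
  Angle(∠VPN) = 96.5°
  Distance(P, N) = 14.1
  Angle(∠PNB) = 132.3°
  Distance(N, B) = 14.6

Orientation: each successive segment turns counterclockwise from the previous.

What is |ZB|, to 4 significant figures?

34.77

U is at the origin; UZ runs at -108.2° with length 9.3, so Z = (-2.905, -8.835). ∠UZF = 53.2° gives ZF at 18.60° from the x-axis; with |ZF| = 23.3, F = (19.18, -1.403). ∠ZFK = 126.4° gives FK at 72.20° from the x-axis; with |FK| = 20.4, K = (25.41, 18.02). FK ⟂ KV, so KV runs at 162.2°; with |KV| = 21.9, V = (4.563, 24.72). KV ⟂ VP, so VP runs at -107.8°; with |VP| = 15.2, P = (-0.08373, 10.24). ∠VPN = 96.5° gives PN at -24.30° from the x-axis; with |PN| = 14.1, N = (12.77, 4.440). ∠PNB = 132.3° gives NB at 23.40° from the x-axis; with |NB| = 14.6, B = (26.17, 10.24). Then |ZB| = |B − Z| = 34.77.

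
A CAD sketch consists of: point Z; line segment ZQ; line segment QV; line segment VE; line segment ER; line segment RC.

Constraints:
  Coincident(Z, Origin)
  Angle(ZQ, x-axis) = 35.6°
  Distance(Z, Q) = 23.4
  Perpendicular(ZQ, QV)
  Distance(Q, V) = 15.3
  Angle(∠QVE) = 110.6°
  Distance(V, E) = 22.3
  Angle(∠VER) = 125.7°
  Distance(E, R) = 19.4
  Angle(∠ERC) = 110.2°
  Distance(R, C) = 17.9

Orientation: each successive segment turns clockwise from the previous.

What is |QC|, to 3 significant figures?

33.2

Z is at the origin; ZQ runs at 35.6° with length 23.4, so Q = (19.0, 13.6). The perpendicularity gives QV at right angles to ZQ, so QV runs at -54.4°; with |QV| = 15.3, V = (27.9, 1.18). ∠QVE = 110.6° gives VE at -124° from the x-axis; with |VE| = 22.3, E = (15.5, -17.3). ∠VER = 125.7° gives ER at -178° from the x-axis; with |ER| = 19.4, R = (-3.86, -18.0). ∠ERC = 110.2° gives RC at 112° from the x-axis; with |RC| = 17.9, C = (-10.6, -1.41). Then |QC| = |C − Q| = 33.2.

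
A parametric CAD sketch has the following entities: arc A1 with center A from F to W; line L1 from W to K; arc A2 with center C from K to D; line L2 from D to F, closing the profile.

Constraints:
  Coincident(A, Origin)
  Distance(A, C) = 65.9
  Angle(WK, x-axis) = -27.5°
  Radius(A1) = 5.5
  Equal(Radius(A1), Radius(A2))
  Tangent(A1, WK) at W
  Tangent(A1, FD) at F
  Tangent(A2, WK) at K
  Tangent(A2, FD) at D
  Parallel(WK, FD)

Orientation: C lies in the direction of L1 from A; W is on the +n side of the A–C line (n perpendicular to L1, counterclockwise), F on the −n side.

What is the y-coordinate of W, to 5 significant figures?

4.8786

The slot axis is L1's direction at -27.5°, so u = (cos -27.5°, sin -27.5°) = (0.88701, -0.46175) and n = (−sin -27.5°, cos -27.5°) = (0.46175, 0.88701). A is at the origin and C lies 65.9 along u from A, so C = 65.9·u = (58.454, -30.429). Tangency of A1 to both parallel lines with radius 5.5 puts W and F at A ± 5.5·n: W = (2.5396, 4.8786), F = (-2.5396, -4.8786). So W.y = 4.8786.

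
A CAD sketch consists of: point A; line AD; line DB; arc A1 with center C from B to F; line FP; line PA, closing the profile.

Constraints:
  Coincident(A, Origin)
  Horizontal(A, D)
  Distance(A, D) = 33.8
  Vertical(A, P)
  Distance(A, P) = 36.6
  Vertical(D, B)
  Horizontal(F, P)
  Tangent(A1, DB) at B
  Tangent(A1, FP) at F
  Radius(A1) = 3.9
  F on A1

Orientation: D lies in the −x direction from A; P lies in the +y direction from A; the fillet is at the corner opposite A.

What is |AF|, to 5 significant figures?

47.261

The virtual corner opposite A is at (-33.800, 36.600). The tangent condition forces CB to be normal to DB and A1 meets FP tangentially, so CF is at right angles to FP, with radius 3.9, so the center C sits 3.9 in from both sides at C = (-29.900, 32.700). That places the tangent points at B = (-33.800, 32.700) on DB and F = (-29.900, 36.600) on FP. Then |AF| = |F − A| = 47.261.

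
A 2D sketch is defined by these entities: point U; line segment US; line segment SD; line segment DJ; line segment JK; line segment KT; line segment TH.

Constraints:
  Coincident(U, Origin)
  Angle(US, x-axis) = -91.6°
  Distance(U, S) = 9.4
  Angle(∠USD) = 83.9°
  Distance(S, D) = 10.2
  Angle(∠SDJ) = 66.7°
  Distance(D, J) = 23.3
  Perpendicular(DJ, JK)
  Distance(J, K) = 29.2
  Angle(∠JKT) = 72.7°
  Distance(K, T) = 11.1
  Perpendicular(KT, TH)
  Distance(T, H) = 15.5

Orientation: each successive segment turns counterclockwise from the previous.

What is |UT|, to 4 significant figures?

21.15

The perpendicularity gives JK at right angles to DJ, so JK runs at -152.2°; with |JK| = 29.2, K = (-26.79, -1.604). ∠JKT = 72.7° gives KT at -44.90° from the x-axis; with |KT| = 11.1, T = (-18.93, -9.439). Then |UT| = |T − U| = 21.15.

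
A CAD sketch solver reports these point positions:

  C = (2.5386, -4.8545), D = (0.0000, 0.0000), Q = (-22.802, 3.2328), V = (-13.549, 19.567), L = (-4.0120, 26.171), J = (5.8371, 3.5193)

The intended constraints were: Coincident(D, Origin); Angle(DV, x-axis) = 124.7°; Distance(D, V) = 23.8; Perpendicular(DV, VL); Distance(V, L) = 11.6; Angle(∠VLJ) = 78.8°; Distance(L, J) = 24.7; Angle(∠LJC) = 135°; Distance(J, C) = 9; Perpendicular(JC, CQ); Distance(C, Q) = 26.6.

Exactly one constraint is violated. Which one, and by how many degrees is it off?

Perpendicular(JC, CQ) — off by 3.80°.

D = (0.00, 0.00) ✓; DV at 124.7° ✓; |DV| = 23.80 ✓; ∠(DV, VL) = 90.00° ✓; |VL| = 11.60 ✓; ∠VLJ = 78.80° ✓; |LJ| = 24.70 ✓; ∠LJC = 135.0° ✓; |JC| = 9.000 ✓; ∠(JC, CQ) = 86.20° ✗; |CQ| = 26.60 ✓.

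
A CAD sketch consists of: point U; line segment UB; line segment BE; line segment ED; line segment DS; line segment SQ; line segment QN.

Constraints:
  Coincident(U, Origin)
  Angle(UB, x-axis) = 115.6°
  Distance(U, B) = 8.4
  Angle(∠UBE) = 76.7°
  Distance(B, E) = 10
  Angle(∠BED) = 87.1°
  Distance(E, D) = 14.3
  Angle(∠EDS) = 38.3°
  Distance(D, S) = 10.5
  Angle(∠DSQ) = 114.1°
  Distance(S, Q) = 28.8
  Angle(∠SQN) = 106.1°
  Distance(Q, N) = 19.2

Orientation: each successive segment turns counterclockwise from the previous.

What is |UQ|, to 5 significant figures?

31.553

U is at the origin; UB runs at 115.6° with length 8.4, so B = (-3.6295, 7.5754). ∠UBE = 76.7° gives BE at -141.10° from the x-axis; with |BE| = 10.0, E = (-11.412, 1.2958). ∠BED = 87.1° gives ED at -48.200° from the x-axis; with |ED| = 14.3, D = (-1.8805, -9.3645). ∠EDS = 38.3° gives DS at 93.500° from the x-axis; with |DS| = 10.5, S = (-2.5215, 1.1159). ∠DSQ = 114.1° gives SQ at 159.40° from the x-axis; with |SQ| = 28.8, Q = (-29.480, 11.249). Then |UQ| = |Q − U| = 31.553.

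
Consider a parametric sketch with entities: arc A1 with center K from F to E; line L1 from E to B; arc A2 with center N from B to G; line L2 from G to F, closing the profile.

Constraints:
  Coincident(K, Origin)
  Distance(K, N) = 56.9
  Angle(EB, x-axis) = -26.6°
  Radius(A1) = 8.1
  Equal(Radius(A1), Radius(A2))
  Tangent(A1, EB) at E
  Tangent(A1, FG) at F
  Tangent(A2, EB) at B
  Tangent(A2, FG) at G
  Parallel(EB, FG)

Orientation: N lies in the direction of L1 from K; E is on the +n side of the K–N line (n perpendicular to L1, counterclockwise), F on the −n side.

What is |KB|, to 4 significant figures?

57.47

Tangency of A1 to both parallel lines with radius 8.1 puts E and F at K ± 8.1·n: E = (3.627, 7.243), F = (-3.627, -7.243). Equal radii place B and G the same way about N: B = N + 8.1·n = (54.50, -18.23), G = N − 8.1·n = (47.25, -32.72). Then |KB| = |B − K| = 57.47.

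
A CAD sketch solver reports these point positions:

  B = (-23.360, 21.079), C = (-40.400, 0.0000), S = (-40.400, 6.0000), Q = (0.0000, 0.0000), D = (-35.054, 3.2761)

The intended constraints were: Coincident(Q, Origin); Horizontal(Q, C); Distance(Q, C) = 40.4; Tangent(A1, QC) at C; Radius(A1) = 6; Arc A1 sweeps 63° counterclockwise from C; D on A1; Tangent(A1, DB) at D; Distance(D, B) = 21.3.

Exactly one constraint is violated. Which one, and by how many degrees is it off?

Tangent(A1, DB) at D — off by 6.30°.

Q = (0.00, 0.00) ✓; Q.y = 0.00, C.y = 0.00 ✓; |QC| = 40.40 ✓; ∠(SC, CQ) = 90.00° ✓; |SC| = 6.000 ✓; bearing(S→D) − bearing(S→C) = 63.00° ✓; |SD| = 6.000 ✓; ∠(SD, DB) = 96.30° ✗; |DB| = 21.30 ✓.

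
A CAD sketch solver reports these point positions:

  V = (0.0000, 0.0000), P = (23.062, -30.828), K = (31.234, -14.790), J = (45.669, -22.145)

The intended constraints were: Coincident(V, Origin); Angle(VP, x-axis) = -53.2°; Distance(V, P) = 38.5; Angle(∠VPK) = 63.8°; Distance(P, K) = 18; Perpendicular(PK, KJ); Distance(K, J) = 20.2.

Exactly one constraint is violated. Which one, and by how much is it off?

Distance(K, J) = 20.2 — off by 4.00.

V = (0.00, 0.00) ✓; VP at -53.20° ✓; |VP| = 38.50 ✓; ∠VPK = 63.80° ✓; |PK| = 18.00 ✓; ∠(PK, KJ) = 90.00° ✓; |KJ| = 16.20 ✗.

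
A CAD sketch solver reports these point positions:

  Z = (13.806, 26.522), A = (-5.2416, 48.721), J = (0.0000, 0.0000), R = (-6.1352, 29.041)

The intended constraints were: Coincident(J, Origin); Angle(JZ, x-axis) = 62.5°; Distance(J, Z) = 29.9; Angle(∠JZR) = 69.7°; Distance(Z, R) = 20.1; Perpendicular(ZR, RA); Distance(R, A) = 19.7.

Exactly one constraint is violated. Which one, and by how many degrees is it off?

Perpendicular(ZR, RA) — off by 4.60°.

J = (0.00, 0.00) ✓; JZ at 62.50° ✓; |JZ| = 29.90 ✓; ∠JZR = 69.70° ✓; |ZR| = 20.10 ✓; ∠(ZR, RA) = 85.40° ✗; |RA| = 19.70 ✓.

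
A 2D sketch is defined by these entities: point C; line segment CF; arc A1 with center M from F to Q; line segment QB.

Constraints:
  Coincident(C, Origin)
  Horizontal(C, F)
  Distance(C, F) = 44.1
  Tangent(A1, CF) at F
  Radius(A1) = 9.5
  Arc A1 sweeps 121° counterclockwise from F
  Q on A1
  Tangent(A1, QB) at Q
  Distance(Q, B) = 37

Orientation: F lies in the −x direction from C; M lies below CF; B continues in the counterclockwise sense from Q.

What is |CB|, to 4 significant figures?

56.81

C is at the origin; C and F share the same y with |CF| = 44.1 and F on the −x side, so F = (-44.10, 0.000). Tangency of A1 to CF means the radius MF is perpendicular to CF, so M = F + (0, -9.5) = (-44.10, -9.500). On A1, F sits at bearing 90° from M; a 121° counterclockwise sweep puts Q at bearing 211°, so Q = M + 9.5·(cos 211°, sin 211°) = (-52.24, -14.39). The tangent condition forces MQ to be normal to QB, so QB runs along (−sin 211°, cos 211°); with |QB| = 37.0, B = (-33.19, -46.11). Then |CB| = |B − C| = 56.81.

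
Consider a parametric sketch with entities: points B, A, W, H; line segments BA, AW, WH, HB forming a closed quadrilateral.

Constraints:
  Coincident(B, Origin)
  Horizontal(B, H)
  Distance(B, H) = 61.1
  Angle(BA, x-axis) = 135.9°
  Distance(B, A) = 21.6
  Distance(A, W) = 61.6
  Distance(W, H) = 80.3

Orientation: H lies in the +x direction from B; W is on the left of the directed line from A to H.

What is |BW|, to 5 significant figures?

69.396

B is at the origin; B and H share the same y with |BH| = 61.1 and H in +x, so H = (61.1, 0). BA runs at 135.9° with |BA| = 21.6, so A = (-15.512, 15.032). W is determined by |AW| = 61.6 and |WH| = 80.3 together: it lies at the intersection of circle(A, 61.6) and circle(H, 80.3). With |AH| = 78.072, the foot of the radical line on AH is 22.042 from A and the perpendicular offset is √(61.6² − 22.042²) = 57.521. Taking the left-of-AH solution: W = (17.193, 67.233).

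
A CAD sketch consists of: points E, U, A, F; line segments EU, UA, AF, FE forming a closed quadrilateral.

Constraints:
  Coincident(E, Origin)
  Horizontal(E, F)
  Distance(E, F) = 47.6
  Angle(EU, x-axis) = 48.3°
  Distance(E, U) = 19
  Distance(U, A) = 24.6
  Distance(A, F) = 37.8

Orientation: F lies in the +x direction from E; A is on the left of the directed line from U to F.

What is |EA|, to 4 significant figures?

43.60

E is at the origin; E and F share the same y with |EF| = 47.6 and F in +x, so F = (47.6, 0). EU runs at 48.3° with |EU| = 19.0, so U = (12.64, 14.19). A is determined by |UA| = 24.6 and |AF| = 37.8 together: it lies at the intersection of circle(U, 24.6) and circle(F, 37.8). With |UF| = 37.73, the foot of the radical line on UF is 7.949 from U and the perpendicular offset is √(24.6² − 7.949²) = 23.28. Taking the left-of-UF solution: A = (28.76, 32.77).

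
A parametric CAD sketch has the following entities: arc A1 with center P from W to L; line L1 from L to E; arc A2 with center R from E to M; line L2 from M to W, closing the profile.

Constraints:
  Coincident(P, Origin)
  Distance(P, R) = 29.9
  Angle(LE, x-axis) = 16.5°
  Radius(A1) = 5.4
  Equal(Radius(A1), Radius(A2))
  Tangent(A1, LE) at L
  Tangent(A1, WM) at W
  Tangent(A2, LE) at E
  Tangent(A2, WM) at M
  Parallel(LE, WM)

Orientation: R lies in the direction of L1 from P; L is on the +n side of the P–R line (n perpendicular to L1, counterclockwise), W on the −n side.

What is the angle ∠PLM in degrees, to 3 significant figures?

70.1°

The slot axis is L1's direction at 16.5°, so u = (cos 16.5°, sin 16.5°) = (0.959, 0.284) and n = (−sin 16.5°, cos 16.5°) = (-0.284, 0.959). P is at the origin and R lies 29.9 along u from P, so R = 29.9·u = (28.7, 8.49). Tangency of A1 to both parallel lines with radius 5.4 puts L and W at P ± 5.4·n: L = (-1.53, 5.18), W = (1.53, -5.18). Equal radii place E and M the same way about R: E = R + 5.4·n = (27.1, 13.7), M = R − 5.4·n = (30.2, 3.31). Then cos ∠PLM = LP·LM / (|LP||LM|), giving 70.1°.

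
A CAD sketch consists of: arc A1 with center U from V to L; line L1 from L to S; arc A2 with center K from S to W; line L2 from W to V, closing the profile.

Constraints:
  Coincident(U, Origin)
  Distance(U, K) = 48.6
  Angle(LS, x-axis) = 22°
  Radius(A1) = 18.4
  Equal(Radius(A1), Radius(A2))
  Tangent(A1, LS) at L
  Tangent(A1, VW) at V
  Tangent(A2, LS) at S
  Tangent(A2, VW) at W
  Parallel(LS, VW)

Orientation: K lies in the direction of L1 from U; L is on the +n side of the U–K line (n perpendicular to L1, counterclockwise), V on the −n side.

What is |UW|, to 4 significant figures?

51.97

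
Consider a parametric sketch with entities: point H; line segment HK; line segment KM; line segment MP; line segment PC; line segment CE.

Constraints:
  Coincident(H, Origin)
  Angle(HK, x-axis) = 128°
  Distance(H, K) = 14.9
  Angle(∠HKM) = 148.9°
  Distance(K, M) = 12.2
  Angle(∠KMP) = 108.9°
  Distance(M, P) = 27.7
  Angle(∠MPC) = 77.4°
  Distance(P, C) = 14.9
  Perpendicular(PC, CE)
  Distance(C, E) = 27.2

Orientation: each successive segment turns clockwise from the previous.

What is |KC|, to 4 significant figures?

28.56

H is at the origin; HK runs at 128.0° with length 14.9, so K = (-9.173, 11.74). ∠HKM = 148.9° gives KM at 96.90° from the x-axis; with |KM| = 12.2, M = (-10.64, 23.85). ∠KMP = 108.9° gives MP at 25.80° from the x-axis; with |MP| = 27.7, P = (14.30, 35.91). ∠MPC = 77.4° gives PC at -76.80° from the x-axis; with |PC| = 14.9, C = (17.70, 21.40). Then |KC| = |C − K| = 28.56.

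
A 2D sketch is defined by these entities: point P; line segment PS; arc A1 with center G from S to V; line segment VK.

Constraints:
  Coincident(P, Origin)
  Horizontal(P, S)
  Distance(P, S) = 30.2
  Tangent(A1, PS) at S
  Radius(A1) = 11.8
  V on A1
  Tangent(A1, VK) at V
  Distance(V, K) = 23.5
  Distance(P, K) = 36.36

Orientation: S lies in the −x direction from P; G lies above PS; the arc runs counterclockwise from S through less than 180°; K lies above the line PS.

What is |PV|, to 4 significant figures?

21.05

Checks: |GV| = 11.80 ✓; ∠(GV, VK) = 90.00° ✓; |VK| = 23.50 ✓; |PK| = 36.36 ✓.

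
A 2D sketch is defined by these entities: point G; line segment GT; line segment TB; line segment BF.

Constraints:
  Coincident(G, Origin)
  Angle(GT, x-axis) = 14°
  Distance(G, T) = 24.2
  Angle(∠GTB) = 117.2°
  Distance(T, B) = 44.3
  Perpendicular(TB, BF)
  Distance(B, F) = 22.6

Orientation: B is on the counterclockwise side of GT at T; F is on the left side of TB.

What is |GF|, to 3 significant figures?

55.4

G is at the origin; GT runs at 14.0° with length 24.2, so T = 24.2·(cos 14.0°, sin 14.0°) = (23.5, 5.85). ∠GTB = 117.2°, so TB runs at 14.0° + (180° − 117.2°) = 76.8° from the x-axis; with |TB| = 44.3, B = T + 44.3·(cos 76.8°, sin 76.8°) = (33.6, 49.0). TB ⟂ BF; with |BF| = 22.6 on the left of TB, F = B + 22.6·(-0.974, 0.228) = (11.6, 54.1). Then |GF| = |F − G| = 55.4.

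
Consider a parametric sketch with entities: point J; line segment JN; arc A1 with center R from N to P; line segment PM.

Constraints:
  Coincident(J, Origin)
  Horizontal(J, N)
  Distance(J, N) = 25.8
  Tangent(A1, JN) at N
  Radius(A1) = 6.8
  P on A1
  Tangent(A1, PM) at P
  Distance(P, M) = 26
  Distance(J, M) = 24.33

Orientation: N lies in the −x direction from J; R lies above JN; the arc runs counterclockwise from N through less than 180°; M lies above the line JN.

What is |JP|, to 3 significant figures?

20.5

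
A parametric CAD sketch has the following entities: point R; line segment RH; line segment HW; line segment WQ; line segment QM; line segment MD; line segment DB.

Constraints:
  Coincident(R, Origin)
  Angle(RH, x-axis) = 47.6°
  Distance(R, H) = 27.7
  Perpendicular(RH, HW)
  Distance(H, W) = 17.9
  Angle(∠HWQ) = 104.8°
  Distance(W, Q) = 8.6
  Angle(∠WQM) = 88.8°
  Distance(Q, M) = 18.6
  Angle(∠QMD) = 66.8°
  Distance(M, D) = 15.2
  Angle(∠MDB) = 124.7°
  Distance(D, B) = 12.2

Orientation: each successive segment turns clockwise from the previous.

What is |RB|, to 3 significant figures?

38.5

R is at the origin; RH runs at 47.6° with length 27.7, so H = (18.7, 20.5). RH ⟂ HW, so HW runs at -42.4°; with |HW| = 17.9, W = (31.9, 8.39). ∠HWQ = 104.8° gives WQ at -118° from the x-axis; with |WQ| = 8.6, Q = (27.9, 0.764). ∠WQM = 88.8° gives QM at 151° from the x-axis; with |QM| = 18.6, M = (11.6, 9.72). ∠QMD = 66.8° gives MD at 38.0° from the x-axis; with |MD| = 15.2, D = (23.6, 19.1). ∠MDB = 124.7° gives DB at -17.3° from the x-axis; with |DB| = 12.2, B = (35.2, 15.5). Then |RB| = |B − R| = 38.5.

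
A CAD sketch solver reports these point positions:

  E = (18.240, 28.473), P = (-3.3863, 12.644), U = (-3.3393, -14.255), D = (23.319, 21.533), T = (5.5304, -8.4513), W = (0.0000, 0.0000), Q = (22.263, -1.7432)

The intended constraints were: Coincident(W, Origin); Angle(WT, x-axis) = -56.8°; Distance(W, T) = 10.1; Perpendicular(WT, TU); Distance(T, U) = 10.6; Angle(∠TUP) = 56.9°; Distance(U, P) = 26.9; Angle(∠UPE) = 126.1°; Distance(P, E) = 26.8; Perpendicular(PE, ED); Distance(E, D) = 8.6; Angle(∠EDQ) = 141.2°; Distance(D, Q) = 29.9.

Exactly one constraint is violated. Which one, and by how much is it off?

Distance(D, Q) = 29.9 — off by 6.60.

W = (0.00, 0.00) ✓; WT at -56.80° ✓; |WT| = 10.10 ✓; ∠(WT, TU) = 90.00° ✓; |TU| = 10.60 ✓; ∠TUP = 56.90° ✓; |UP| = 26.90 ✓; ∠UPE = 126.1° ✓; |PE| = 26.80 ✓; ∠(PE, ED) = 90.00° ✓; |ED| = 8.600 ✓; ∠EDQ = 141.2° ✓; |DQ| = 23.30 ✗.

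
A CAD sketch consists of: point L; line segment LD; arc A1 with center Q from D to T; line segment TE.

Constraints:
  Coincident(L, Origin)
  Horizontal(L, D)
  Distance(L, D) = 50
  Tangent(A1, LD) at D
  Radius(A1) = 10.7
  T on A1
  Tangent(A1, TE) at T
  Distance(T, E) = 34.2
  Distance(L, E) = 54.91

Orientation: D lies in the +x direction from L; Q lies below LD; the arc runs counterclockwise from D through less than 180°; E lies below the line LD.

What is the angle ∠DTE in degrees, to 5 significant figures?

139.33°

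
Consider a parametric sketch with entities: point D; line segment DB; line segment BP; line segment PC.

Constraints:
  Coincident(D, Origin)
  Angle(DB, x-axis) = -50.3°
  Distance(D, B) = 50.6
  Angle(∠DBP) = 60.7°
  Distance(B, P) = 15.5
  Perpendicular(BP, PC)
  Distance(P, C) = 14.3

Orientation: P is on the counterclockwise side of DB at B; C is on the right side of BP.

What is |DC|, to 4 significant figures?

59.16

D is at the origin; DB runs at -50.3° with length 50.6, so B = 50.6·(cos -50.3°, sin -50.3°) = (32.32, -38.93). ∠DBP = 60.7°, so BP runs at -50.3° + (180° − 60.7°) = 69.00° from the x-axis; with |BP| = 15.5, P = B + 15.5·(cos 69.00°, sin 69.00°) = (37.88, -24.46). BP is perpendicular to PC; with |PC| = 14.3 on the right of BP, C = P + 14.3·(0.9336, -0.3584) = (51.23, -29.59). Then |DC| = |C − D| = 59.16.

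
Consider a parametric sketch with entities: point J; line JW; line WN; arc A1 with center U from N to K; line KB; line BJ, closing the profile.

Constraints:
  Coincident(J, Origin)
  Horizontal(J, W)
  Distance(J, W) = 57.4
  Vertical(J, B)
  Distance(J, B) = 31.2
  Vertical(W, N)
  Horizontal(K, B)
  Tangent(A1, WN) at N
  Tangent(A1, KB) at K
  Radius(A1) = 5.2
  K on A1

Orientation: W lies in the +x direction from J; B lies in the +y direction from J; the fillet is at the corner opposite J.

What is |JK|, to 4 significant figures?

60.81

J is at the origin; J and W share the same y with |JW| = 57.4 and W on the +x side, so W = (57.40, 0.000). J and B share the same x with |JB| = 31.2 and B on the +y side, so B = (0.000, 31.20). The virtual corner opposite J is at (57.40, 31.20). The tangent condition forces UN to be normal to WN and tangency of A1 to KB means the radius UK is perpendicular to KB, with radius 5.2, so the center U sits 5.2 in from both sides at U = (52.20, 26.00). That places the tangent points at N = (57.40, 26.00) on WN and K = (52.20, 31.20) on KB. Then |JK| = |K − J| = 60.81.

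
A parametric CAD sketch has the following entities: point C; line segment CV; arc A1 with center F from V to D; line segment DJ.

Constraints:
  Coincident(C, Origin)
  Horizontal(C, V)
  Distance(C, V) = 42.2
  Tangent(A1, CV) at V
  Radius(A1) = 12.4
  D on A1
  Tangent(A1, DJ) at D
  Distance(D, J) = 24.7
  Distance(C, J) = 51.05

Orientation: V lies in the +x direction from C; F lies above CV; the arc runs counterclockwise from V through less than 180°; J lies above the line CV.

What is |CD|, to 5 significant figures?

55.172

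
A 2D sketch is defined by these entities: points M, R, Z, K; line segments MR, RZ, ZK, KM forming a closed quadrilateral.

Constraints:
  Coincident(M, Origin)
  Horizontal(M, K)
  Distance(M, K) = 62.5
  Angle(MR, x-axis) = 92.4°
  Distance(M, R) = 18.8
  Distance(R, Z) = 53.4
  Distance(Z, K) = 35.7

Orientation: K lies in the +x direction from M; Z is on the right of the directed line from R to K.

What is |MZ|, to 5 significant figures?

40.392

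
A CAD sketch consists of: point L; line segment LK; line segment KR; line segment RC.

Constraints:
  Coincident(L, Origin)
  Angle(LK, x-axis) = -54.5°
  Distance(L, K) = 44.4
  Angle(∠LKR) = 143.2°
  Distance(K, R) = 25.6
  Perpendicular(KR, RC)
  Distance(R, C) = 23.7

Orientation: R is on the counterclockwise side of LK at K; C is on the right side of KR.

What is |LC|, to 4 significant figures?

79.18

∠LKR = 143.2°, so KR runs at -54.5° + (180° − 143.2°) = -17.70° from the x-axis; with |KR| = 25.6, R = K + 25.6·(cos -17.70°, sin -17.70°) = (50.17, -43.93). KR is perpendicular to RC; with |RC| = 23.7 on the right of KR, C = R + 23.7·(-0.3040, -0.9527) = (42.97, -66.51). Then |LC| = |C − L| = 79.18.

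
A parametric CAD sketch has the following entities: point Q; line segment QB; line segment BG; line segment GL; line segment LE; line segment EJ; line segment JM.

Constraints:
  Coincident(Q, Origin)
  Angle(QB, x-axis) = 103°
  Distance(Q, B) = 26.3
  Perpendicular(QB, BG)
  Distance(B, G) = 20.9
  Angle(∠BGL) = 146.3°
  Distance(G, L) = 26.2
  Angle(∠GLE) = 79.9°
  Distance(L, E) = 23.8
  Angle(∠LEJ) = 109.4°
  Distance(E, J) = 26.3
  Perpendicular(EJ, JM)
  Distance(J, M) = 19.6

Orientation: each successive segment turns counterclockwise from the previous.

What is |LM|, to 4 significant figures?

34.32

∠LEJ = 109.4° gives EJ at 37.40° from the x-axis; with |EJ| = 26.3, J = (-3.441, 4.799). EJ is perpendicular to JM, so JM runs at 127.4°; with |JM| = 19.6, M = (-15.35, 20.37). Then |LM| = |M − L| = 34.32.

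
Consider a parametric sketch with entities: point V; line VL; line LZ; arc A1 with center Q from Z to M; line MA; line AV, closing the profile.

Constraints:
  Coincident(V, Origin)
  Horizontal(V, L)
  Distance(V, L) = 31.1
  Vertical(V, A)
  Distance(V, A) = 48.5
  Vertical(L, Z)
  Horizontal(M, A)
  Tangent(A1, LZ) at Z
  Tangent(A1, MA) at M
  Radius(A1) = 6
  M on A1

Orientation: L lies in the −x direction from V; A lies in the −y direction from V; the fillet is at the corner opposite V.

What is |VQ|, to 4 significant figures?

49.36

V is at the origin; VL is horizontal with |VL| = 31.1 and L on the −x side, so L = (-31.10, 0.000). V and A share the same x with |VA| = 48.5 and A on the −y side, so A = (0.000, -48.50). The virtual corner opposite V is at (-31.10, -48.50). Tangency of A1 to LZ means the radius QZ is perpendicular to LZ and the tangent condition forces QM to be normal to MA, with radius 6.0, so the center Q sits 6.0 in from both sides at Q = (-25.10, -42.50). Then |VQ| = |Q − V| = 49.36.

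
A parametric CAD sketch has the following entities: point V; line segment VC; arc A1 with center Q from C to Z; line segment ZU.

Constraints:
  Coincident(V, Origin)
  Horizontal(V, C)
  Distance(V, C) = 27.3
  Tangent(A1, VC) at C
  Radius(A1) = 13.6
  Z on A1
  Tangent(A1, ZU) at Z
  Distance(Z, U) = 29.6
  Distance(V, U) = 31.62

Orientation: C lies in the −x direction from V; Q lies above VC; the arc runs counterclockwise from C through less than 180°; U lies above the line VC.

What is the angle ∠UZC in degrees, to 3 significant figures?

151°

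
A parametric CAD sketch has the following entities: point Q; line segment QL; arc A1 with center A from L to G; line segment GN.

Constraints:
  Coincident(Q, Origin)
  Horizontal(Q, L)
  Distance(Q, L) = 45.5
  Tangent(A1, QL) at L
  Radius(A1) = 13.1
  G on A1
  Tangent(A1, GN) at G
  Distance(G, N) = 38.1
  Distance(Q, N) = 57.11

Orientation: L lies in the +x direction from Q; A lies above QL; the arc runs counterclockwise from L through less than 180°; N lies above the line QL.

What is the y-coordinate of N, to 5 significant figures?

49.566

Q is at the origin; QL is horizontal with |QL| = 45.5 and L on the +x side, so L = (45.500, 0.0000). A1 meets QL tangentially, so AL is at right angles to QL, so A = L + (0, 13.1) = (45.500, 13.100). Since AG ⟂ GN (tangency), |AN| = √(13.1² + 38.1²) = 40.289 regardless of where G sits on A1. So N lies on both circle(Q, 57.11) and circle(A, 40.289); the above-QL intersection is N = (28.369, 49.566). G is the foot of the tangent from N: G = (54.901, 22.223).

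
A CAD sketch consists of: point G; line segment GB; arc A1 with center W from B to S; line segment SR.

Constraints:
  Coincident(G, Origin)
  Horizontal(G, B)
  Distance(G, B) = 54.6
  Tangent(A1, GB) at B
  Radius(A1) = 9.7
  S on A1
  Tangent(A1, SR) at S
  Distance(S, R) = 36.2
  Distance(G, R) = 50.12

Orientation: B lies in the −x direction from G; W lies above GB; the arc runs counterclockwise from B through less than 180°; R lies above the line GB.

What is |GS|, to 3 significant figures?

46.1

G is at the origin; G and B share the same y with |GB| = 54.6 and B on the −x side, so B = (-54.6, 0.00). Since A1 is tangent to GB there, WB ⟂ GB, so W = B + (0, 9.7) = (-54.6, 9.70). Since WS ⟂ SR (tangency), |WR| = √(9.7² + 36.2²) = 37.5 regardless of where S sits on A1. So R lies on both circle(G, 50.12) and circle(W, 37.5); the above-GB intersection is R = (-31.4, 39.1). S is the foot of the tangent from R: S = (-45.7, 5.86).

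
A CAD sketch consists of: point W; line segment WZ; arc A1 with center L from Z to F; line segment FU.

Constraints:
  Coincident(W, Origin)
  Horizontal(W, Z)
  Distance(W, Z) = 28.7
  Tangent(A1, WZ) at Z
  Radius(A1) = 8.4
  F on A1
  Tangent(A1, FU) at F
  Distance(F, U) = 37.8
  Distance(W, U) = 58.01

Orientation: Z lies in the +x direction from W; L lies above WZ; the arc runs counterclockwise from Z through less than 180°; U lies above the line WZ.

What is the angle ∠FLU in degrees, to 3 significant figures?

77.5°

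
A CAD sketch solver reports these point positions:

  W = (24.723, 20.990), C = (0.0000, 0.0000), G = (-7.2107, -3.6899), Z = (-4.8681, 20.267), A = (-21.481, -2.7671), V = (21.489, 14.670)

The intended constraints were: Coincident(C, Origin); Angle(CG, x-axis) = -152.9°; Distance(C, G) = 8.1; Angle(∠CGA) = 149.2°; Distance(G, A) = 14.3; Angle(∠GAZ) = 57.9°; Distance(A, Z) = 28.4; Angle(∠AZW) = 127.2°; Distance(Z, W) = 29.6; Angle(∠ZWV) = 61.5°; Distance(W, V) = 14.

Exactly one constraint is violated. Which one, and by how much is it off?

Distance(W, V) = 14 — off by 6.90.

C = (0.00, 0.00) ✓; CG at -152.9° ✓; |CG| = 8.100 ✓; ∠CGA = 149.2° ✓; |GA| = 14.30 ✓; ∠GAZ = 57.90° ✓; |AZ| = 28.40 ✓; ∠AZW = 127.2° ✓; |ZW| = 29.60 ✓; ∠ZWV = 61.50° ✓; |WV| = 7.099 ✗.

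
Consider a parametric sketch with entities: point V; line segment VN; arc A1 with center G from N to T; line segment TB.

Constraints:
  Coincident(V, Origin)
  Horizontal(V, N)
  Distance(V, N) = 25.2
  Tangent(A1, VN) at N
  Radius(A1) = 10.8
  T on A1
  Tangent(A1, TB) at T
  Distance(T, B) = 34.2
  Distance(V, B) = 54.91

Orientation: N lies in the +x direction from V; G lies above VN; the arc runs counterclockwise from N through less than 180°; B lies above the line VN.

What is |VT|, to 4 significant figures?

38.04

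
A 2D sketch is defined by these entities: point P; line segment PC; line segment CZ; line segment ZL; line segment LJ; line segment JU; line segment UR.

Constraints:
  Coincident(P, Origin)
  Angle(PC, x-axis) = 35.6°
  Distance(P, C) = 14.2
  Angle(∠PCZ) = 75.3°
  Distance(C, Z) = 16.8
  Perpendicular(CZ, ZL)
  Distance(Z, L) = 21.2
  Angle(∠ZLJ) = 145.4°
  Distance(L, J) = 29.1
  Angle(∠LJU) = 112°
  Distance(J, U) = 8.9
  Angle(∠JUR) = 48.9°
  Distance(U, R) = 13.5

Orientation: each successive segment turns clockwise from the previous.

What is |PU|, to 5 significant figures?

31.831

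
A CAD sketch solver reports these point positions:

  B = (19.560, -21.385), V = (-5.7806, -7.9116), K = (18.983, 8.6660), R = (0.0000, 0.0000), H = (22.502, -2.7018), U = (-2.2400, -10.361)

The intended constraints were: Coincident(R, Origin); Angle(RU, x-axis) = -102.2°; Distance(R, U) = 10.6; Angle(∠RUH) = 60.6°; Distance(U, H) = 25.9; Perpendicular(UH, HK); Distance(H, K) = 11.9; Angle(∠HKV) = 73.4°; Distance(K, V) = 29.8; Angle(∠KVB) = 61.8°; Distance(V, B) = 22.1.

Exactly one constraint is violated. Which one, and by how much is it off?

Distance(V, B) = 22.1 — off by 6.60.

R = (0.00, 0.00) ✓; RU at -102.2° ✓; |RU| = 10.60 ✓; ∠RUH = 60.60° ✓; |UH| = 25.90 ✓; ∠(UH, HK) = 90.00° ✓; |HK| = 11.90 ✓; ∠HKV = 73.40° ✓; |KV| = 29.80 ✓; ∠KVB = 61.80° ✓; |VB| = 28.70 ✗.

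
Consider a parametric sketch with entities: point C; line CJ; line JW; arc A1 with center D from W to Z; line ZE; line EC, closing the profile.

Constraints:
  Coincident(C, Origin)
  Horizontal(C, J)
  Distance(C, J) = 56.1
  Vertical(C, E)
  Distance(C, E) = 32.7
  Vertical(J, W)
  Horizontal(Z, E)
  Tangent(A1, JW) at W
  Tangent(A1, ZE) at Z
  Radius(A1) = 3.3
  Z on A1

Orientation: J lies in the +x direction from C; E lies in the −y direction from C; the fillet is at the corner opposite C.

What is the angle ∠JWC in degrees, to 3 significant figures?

62.3°

C is at the origin; CJ is horizontal with |CJ| = 56.1 and J on the +x side, so J = (56.1, 0.00). C and E share the same x with |CE| = 32.7 and E on the −y side, so E = (0.00, -32.7). The virtual corner opposite C is at (56.1, -32.7). The tangent condition forces DW to be normal to JW and A1 meets ZE tangentially, so DZ is at right angles to ZE, with radius 3.3, so the center D sits 3.3 in from both sides at D = (52.8, -29.4). That places the tangent points at W = (56.1, -29.4) on JW and Z = (52.8, -32.7) on ZE. Then cos ∠JWC = WJ·WC / (|WJ||WC|), giving 62.3°.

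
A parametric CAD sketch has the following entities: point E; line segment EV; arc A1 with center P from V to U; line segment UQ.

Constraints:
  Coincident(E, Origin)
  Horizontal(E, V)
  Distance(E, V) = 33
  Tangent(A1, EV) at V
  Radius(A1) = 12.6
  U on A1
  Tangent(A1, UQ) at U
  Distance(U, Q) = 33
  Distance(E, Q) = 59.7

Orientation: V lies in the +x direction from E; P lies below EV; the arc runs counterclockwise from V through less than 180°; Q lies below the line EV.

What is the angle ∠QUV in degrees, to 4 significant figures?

122.3°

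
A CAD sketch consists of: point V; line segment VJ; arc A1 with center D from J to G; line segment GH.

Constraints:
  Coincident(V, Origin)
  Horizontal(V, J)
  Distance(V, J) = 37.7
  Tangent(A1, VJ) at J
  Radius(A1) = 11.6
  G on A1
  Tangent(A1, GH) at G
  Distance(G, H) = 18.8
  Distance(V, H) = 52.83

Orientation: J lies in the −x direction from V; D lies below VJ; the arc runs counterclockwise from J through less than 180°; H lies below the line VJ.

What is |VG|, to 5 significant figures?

50.990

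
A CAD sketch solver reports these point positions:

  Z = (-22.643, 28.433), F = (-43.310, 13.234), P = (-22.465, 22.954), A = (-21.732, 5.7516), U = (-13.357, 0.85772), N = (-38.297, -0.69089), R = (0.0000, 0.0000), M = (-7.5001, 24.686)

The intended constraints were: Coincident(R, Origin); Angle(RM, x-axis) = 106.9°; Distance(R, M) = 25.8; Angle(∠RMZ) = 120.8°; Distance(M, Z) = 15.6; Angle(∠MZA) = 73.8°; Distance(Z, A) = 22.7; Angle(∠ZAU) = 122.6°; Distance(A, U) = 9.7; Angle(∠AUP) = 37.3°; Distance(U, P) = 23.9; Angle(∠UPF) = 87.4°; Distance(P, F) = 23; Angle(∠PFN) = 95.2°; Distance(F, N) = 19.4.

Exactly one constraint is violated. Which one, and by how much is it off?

Distance(F, N) = 19.4 — off by 4.60.

R = (0.00, 0.00) ✓; RM at 106.9° ✓; |RM| = 25.80 ✓; ∠RMZ = 120.8° ✓; |MZ| = 15.60 ✓; ∠MZA = 73.80° ✓; |ZA| = 22.70 ✓; ∠ZAU = 122.6° ✓; |AU| = 9.700 ✓; ∠AUP = 37.30° ✓; |UP| = 23.90 ✓; ∠UPF = 87.40° ✓; |PF| = 23.00 ✓; ∠PFN = 95.20° ✓; |FN| = 14.80 ✗.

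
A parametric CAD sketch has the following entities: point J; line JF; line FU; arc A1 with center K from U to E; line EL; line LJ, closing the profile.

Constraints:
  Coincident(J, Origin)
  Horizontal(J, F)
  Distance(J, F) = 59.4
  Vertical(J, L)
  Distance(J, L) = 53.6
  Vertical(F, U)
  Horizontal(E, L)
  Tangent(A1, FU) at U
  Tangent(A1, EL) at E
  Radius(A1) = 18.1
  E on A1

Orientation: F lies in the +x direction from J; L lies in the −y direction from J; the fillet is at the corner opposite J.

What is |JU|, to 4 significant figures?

69.20

The virtual corner opposite J is at (59.40, -53.60). A1 meets FU tangentially, so KU is at right angles to FU and since A1 is tangent to EL there, KE ⟂ EL, with radius 18.1, so the center K sits 18.1 in from both sides at K = (41.30, -35.50). That places the tangent points at U = (59.40, -35.50) on FU and E = (41.30, -53.60) on EL. Then |JU| = |U − J| = 69.20.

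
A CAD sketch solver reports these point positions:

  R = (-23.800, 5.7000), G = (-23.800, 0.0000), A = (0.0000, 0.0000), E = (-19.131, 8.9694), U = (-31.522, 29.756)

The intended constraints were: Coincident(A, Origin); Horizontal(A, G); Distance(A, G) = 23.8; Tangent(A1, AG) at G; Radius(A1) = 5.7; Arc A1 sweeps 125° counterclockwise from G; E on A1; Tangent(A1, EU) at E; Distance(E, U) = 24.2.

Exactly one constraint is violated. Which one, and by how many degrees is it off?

Tangent(A1, EU) at E — off by 4.20°.

A = (0.00, 0.00) ✓; A.y = 0.00, G.y = 0.00 ✓; |AG| = 23.80 ✓; ∠(RG, GA) = 90.00° ✓; |RG| = 5.700 ✓; bearing(R→E) − bearing(R→G) = 125.0° ✓; |RE| = 5.700 ✓; ∠(RE, EU) = 94.20° ✗; |EU| = 24.20 ✓.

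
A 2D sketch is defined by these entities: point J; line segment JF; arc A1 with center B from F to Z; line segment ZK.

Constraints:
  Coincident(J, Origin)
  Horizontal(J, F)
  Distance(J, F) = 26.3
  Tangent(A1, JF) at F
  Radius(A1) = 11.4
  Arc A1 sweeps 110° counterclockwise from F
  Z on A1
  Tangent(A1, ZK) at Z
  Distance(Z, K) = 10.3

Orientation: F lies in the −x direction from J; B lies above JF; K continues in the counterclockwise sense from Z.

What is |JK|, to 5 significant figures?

31.450

J is at the origin; JF is horizontal with |JF| = 26.3 and F on the −x side, so F = (-26.300, 0.0000). The tangent condition forces BF to be normal to JF, so B = F + (0, 11.4) = (-26.300, 11.400). On A1, F sits at bearing -90° from B; a 110° counterclockwise sweep puts Z at bearing 20°, so Z = B + 11.4·(cos 20°, sin 20°) = (-15.588, 15.299). Since A1 is tangent to ZK there, BZ ⟂ ZK, so ZK runs along (−sin 20°, cos 20°); with |ZK| = 10.3, K = (-19.110, 24.978). Then |JK| = |K − J| = 31.450.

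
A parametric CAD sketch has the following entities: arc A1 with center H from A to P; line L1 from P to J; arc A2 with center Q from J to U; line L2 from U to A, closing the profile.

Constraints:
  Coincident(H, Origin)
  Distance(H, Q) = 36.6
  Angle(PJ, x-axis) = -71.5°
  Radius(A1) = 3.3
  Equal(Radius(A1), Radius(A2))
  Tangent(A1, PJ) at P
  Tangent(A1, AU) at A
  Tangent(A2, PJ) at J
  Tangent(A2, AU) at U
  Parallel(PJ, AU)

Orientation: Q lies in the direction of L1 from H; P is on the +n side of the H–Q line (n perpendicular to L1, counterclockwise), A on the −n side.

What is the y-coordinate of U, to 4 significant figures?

-35.76

Tangency of A1 to both parallel lines with radius 3.3 puts P and A at H ± 3.3·n: P = (3.129, 1.047), A = (-3.129, -1.047). Equal radii place J and U the same way about Q: J = Q + 3.3·n = (14.74, -33.66), U = Q − 3.3·n = (8.484, -35.76). So U.y = -35.76.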